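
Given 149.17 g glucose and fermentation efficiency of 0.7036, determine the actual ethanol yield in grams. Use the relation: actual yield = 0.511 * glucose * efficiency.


Actual ethanol: m = 0.511 * 149.17 * 0.7036
m = 53.6325 g

53.6325 g


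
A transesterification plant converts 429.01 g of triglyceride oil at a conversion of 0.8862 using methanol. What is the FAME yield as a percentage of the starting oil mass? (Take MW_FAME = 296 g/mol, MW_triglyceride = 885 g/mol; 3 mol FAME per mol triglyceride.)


m_FAME = oil * conv * (3 * 296 / 885) = oil * conv * (888/885)
= 429.01 * 0.8862 * 888 / 885
= 381.4774 g
Y = m_FAME / oil * 100 = conv * (888/885) * 100
= 0.8862 * 888 / 885 * 100
= 88.92%

88.92%


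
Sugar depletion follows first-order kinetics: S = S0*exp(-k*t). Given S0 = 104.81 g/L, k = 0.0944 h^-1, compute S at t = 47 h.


S = S0 * exp(-k * t)
S = 104.81 * exp(-0.0944 * 47)
S = 1.2403 g/L

1.2403 g/L


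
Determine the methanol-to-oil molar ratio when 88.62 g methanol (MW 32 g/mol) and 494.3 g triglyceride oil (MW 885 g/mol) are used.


Molar ratio = n_MeOH / n_oil = (MeOH/32) / (oil/885) = (MeOH * 885) / (32 * oil)
= (88.62 * 885) / (32 * 494.3)
= 4.9583

4.9583


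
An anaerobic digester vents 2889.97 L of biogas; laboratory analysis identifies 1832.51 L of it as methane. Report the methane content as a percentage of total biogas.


CH4% = V_CH4 / V_total * 100
= 1832.51 / 2889.97 * 100
= 63.4093%

63.4093%


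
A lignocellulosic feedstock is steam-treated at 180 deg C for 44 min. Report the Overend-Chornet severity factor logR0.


logR0 = log10(t * exp((T - 100) / 14.75))
= log10(44 * exp((180 - 100) / 14.75))
= 3.9989

3.9989


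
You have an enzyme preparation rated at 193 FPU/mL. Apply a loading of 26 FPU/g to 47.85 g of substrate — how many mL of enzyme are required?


V = dosage * m_sub / activity
V = 26 * 47.85 / 193
V = 6.4461 mL

6.4461 mL


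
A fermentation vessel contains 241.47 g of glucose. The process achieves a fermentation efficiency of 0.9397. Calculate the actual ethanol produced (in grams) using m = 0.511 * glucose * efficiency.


Actual ethanol: m = 0.511 * 241.47 * 0.9397
m = 115.9507 g

115.9507 g


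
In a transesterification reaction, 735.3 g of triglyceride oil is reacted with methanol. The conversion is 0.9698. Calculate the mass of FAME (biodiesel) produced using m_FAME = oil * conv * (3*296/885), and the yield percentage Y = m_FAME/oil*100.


m_FAME = oil * conv * (3 * 296 / 885) = oil * conv * (888/885)
= 735.3 * 0.9698 * 888 / 885
= 715.5112 g
Y = m_FAME / oil * 100 = conv * (888/885) * 100
= 0.9698 * 888 / 885 * 100
= 97.31%

715.5112 g FAME; Y = 97.31%


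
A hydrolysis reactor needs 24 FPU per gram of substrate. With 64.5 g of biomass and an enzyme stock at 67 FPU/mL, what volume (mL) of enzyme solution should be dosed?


V = dosage * m_sub / activity
V = 24 * 64.5 / 67
V = 23.1045 mL

23.1045 mL


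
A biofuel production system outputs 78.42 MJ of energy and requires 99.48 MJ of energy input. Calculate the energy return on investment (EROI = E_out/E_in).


EROI = E_out / E_in
= 78.42 / 99.48
= 0.7883

0.7883


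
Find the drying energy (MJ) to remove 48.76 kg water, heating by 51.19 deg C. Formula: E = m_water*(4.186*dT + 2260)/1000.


E = m_water * (4.186 * dT + 2260) / 1000
= 48.76 * (4.186 * 51.19 + 2260) / 1000
= 120.6460 MJ

120.6460 MJ


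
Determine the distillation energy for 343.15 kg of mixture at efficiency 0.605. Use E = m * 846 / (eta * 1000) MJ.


E = m * 846 / (eta * 1000)
= 343.15 * 846 / (0.605 * 1000)
= 479.8428 MJ

479.8428 MJ


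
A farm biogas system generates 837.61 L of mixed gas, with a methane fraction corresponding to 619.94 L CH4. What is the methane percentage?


CH4% = V_CH4 / V_total * 100
= 619.94 / 837.61 * 100
= 74.0130%

74.0130%


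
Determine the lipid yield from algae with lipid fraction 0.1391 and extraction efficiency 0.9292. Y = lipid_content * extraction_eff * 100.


Y = lipid_content * extraction_eff * 100
= 0.1391 * 0.9292 * 100
= 12.9252%

12.9252%


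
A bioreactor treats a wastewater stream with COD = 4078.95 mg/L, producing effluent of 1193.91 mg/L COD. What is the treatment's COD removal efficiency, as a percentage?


eta = (COD_in - COD_out) / COD_in * 100
= (4078.95 - 1193.91) / 4078.95 * 100
= 70.7300%

70.7300%


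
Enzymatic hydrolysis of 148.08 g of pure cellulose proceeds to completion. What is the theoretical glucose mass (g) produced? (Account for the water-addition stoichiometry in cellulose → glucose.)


glucose = cellulose * 180/162
= 148.08 * 180/162
= 164.5333 g

164.5333 g


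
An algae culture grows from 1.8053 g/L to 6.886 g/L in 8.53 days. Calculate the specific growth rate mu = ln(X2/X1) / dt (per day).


mu = ln(X2/X1) / dt
= ln(6.886/1.8053) / 8.53
= 0.1569 per day

0.1569 per day


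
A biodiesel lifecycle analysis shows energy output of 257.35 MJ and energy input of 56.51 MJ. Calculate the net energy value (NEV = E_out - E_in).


NEV = E_out - E_in
= 257.35 - 56.51
= 200.8400 MJ

200.8400 MJ


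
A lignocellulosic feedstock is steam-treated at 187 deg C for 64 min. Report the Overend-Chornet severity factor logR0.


logR0 = log10(t * exp((T - 100) / 14.75))
= log10(64 * exp((187 - 100) / 14.75))
= 4.3678

4.3678


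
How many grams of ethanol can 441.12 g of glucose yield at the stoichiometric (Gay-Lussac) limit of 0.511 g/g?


Theoretical ethanol yield: m_EtOH = 0.511 * m_glucose
m_EtOH = 0.511 * 441.12 = 225.4123 g

225.4123 g


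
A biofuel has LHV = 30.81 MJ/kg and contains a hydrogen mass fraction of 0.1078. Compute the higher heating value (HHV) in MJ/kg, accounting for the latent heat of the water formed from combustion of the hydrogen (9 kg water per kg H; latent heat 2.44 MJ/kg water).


HHV = LHV + H_frac * 9 * 2.44
= 30.81 + 0.1078 * 9 * 2.44
= 33.1773 MJ/kg

33.1773 MJ/kg


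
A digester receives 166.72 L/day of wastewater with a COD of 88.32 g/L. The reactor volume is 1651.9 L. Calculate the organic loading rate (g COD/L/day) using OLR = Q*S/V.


OLR = Q * S / V
= 166.72 * 88.32 / 1651.9
= 8.9138 g/L/day

8.9138 g/L/day


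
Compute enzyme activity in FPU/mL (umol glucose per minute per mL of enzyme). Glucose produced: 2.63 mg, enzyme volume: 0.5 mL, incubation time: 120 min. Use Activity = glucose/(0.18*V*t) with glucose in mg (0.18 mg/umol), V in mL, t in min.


Activity = glucose_mg / (0.18 mg/umol * V_mL * t_min)
= 2.63 / (0.18 * 0.5 * 120)
= 0.2435 FPU/mL

0.2435 FPU/mL


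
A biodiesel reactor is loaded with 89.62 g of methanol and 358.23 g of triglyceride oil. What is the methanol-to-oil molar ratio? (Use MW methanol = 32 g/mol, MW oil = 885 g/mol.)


Molar ratio = n_MeOH / n_oil = (MeOH/32) / (oil/885) = (MeOH * 885) / (32 * oil)
= (89.62 * 885) / (32 * 358.23)
= 6.9189

6.9189


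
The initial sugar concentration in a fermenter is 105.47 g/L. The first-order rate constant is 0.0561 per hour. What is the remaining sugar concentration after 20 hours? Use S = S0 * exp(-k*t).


S = S0 * exp(-k * t)
S = 105.47 * exp(-0.0561 * 20)
S = 34.3440 g/L

34.3440 g/L


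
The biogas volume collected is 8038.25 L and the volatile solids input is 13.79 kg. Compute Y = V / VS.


Y = V / VS
= 8038.25 / 13.79
= 582.9043 L/kg VS

582.9043 L/kg VS


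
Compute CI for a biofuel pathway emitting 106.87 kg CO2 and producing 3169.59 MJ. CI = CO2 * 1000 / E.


CI = CO2 * 1000 / E
= 106.87 * 1000 / 3169.59
= 33.7173 g CO2/MJ

33.7173 g CO2/MJ


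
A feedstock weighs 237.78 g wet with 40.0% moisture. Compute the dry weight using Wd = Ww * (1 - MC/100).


Wd = Ww * (1 - MC/100)
= 237.78 * (1 - 40.0/100)
= 142.6680 g

142.6680 g


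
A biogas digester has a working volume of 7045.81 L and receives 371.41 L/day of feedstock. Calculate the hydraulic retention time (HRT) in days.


HRT = V / Q
= 7045.81 / 371.41
= 18.9704 days

18.9704 days


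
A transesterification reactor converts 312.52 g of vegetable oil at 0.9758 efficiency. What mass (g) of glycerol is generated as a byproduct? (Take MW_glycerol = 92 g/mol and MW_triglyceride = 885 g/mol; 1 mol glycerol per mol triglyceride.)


glycerol = oil * conv * (92/885)
= 312.52 * 0.9758 * 92 / 885
= 31.7017 g

31.7017 g


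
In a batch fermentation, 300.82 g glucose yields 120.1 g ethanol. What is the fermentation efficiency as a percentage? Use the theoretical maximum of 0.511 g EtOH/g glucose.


Fermentation efficiency = (actual / (0.511 * glucose)) * 100
= (120.1 / (0.511 * 300.82)) * 100
= 78.1296%

78.1296%


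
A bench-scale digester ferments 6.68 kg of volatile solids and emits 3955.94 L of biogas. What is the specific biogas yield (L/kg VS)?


Y = V / VS
= 3955.94 / 6.68
= 592.2066 L/kg VS

592.2066 L/kg VS


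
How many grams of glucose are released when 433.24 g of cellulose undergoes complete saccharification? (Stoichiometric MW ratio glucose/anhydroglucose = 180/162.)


glucose = cellulose * 180/162
= 433.24 * 180/162
= 481.3778 g

481.3778 g


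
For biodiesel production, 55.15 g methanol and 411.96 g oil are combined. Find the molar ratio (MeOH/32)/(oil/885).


Molar ratio = n_MeOH / n_oil = (MeOH/32) / (oil/885) = (MeOH * 885) / (32 * oil)
= (55.15 * 885) / (32 * 411.96)
= 3.7024

3.7024


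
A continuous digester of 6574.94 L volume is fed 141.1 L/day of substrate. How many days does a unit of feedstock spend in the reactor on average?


HRT = V / Q
= 6574.94 / 141.1
= 46.5977 days

46.5977 days


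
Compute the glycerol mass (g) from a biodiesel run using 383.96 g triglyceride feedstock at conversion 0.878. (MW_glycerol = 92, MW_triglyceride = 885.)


glycerol = oil * conv * (92/885)
= 383.96 * 0.878 * 92 / 885
= 35.0449 g

35.0449 g


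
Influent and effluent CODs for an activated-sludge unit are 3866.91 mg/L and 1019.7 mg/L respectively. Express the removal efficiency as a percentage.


eta = (COD_in - COD_out) / COD_in * 100
= (3866.91 - 1019.7) / 3866.91 * 100
= 73.6301%

73.6301%


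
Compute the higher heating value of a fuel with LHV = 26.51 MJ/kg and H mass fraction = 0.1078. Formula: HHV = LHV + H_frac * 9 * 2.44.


HHV = LHV + H_frac * 9 * 2.44
= 26.51 + 0.1078 * 9 * 2.44
= 28.8773 MJ/kg

28.8773 MJ/kg


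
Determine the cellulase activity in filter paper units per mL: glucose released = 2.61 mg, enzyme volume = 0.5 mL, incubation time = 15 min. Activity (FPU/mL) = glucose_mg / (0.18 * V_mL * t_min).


Activity = glucose_mg / (0.18 mg/umol * V_mL * t_min)
= 2.61 / (0.18 * 0.5 * 15)
= 1.9333 FPU/mL

1.9333 FPU/mL


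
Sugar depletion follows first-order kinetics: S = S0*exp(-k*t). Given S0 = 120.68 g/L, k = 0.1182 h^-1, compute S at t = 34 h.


S = S0 * exp(-k * t)
S = 120.68 * exp(-0.1182 * 34)
S = 2.1692 g/L

2.1692 g/L


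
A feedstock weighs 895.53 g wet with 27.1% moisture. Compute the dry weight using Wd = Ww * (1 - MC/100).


Wd = Ww * (1 - MC/100)
= 895.53 * (1 - 27.1/100)
= 652.8414 g

652.8414 g


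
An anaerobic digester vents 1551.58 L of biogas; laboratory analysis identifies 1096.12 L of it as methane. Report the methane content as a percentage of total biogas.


CH4% = V_CH4 / V_total * 100
= 1096.12 / 1551.58 * 100
= 70.6454%

70.6454%


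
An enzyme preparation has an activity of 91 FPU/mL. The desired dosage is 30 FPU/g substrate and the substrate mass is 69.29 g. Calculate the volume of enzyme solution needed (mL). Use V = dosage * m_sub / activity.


V = dosage * m_sub / activity
V = 30 * 69.29 / 91
V = 22.8429 mL

22.8429 mL


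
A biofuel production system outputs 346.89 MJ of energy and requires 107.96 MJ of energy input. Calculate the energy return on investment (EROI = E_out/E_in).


EROI = E_out / E_in
= 346.89 / 107.96
= 3.2131

3.2131


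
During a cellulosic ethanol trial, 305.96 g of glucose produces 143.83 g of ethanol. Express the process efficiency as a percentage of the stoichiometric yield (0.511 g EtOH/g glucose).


Fermentation efficiency = (actual / (0.511 * glucose)) * 100
= (143.83 / (0.511 * 305.96)) * 100
= 91.9949%

91.9949%


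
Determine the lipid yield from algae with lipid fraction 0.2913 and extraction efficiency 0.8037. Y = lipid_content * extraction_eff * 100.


Y = lipid_content * extraction_eff * 100
= 0.2913 * 0.8037 * 100
= 23.4118%

23.4118%


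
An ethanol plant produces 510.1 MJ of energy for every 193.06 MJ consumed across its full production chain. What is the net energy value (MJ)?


NEV = E_out - E_in
= 510.1 - 193.06
= 317.0400 MJ

317.0400 MJ


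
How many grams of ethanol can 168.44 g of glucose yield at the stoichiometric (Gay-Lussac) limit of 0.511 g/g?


Theoretical ethanol yield: m_EtOH = 0.511 * m_glucose
m_EtOH = 0.511 * 168.44 = 86.0728 g

86.0728 g


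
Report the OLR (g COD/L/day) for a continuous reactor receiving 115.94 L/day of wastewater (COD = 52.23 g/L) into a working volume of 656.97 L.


OLR = Q * S / V
= 115.94 * 52.23 / 656.97
= 9.2174 g/L/day

9.2174 g/L/day


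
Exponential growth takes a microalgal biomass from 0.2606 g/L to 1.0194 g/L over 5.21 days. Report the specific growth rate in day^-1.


mu = ln(X2/X1) / dt
= ln(1.0194/0.2606) / 5.21
= 0.2618 per day

0.2618 per day


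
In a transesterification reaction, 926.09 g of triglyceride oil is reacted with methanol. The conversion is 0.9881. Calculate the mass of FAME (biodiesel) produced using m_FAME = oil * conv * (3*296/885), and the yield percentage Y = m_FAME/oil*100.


m_FAME = oil * conv * (3 * 296 / 885) = oil * conv * (888/885)
= 926.09 * 0.9881 * 888 / 885
= 918.1715 g
Y = m_FAME / oil * 100 = conv * (888/885) * 100
= 0.9881 * 888 / 885 * 100
= 99.14%

918.1715 g FAME; Y = 99.14%


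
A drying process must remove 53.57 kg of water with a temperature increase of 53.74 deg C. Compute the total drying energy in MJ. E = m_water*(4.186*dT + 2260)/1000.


E = m_water * (4.186 * dT + 2260) / 1000
= 53.57 * (4.186 * 53.74 + 2260) / 1000
= 133.1191 MJ

133.1191 MJ


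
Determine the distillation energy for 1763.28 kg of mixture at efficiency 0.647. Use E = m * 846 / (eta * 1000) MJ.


E = m * 846 / (eta * 1000)
= 1763.28 * 846 / (0.647 * 1000)
= 2305.6181 MJ

2305.6181 MJ


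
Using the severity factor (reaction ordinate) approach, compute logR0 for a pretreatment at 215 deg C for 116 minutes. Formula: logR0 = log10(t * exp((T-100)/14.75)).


logR0 = log10(t * exp((T - 100) / 14.75))
= log10(116 * exp((215 - 100) / 14.75))
= 5.4505

5.4505


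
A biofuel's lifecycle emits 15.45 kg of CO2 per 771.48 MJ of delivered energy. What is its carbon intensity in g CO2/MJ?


CI = CO2 * 1000 / E
= 15.45 * 1000 / 771.48
= 20.0264 g CO2/MJ

20.0264 g CO2/MJ


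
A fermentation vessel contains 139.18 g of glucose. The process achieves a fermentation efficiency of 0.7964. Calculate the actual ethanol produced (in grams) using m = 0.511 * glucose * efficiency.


Actual ethanol: m = 0.511 * 139.18 * 0.7964
m = 56.6407 g

56.6407 g


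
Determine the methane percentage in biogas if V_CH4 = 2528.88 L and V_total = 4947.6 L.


CH4% = V_CH4 / V_total * 100
= 2528.88 / 4947.6 * 100
= 51.1133%

51.1133%


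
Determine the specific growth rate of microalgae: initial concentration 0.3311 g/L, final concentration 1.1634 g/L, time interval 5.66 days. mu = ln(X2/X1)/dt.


mu = ln(X2/X1) / dt
= ln(1.1634/0.3311) / 5.66
= 0.2220 per day

0.2220 per day


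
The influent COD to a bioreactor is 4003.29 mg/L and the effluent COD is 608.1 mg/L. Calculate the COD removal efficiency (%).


eta = (COD_in - COD_out) / COD_in * 100
= (4003.29 - 608.1) / 4003.29 * 100
= 84.8100%

84.8100%


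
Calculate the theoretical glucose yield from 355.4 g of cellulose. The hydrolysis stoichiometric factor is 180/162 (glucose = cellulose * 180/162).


glucose = cellulose * 180/162
= 355.4 * 180/162
= 394.8889 g

394.8889 g


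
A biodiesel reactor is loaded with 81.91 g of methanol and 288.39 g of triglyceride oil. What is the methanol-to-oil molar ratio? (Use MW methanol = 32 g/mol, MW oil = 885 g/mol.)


Molar ratio = n_MeOH / n_oil = (MeOH/32) / (oil/885) = (MeOH * 885) / (32 * oil)
= (81.91 * 885) / (32 * 288.39)
= 7.8551

7.8551


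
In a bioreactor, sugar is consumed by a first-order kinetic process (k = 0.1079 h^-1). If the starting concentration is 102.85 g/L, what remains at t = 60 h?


S = S0 * exp(-k * t)
S = 102.85 * exp(-0.1079 * 60)
S = 0.1587 g/L

0.1587 g/L


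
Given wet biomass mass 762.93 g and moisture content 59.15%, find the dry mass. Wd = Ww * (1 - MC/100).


Wd = Ww * (1 - MC/100)
= 762.93 * (1 - 59.15/100)
= 311.6569 g

311.6569 g


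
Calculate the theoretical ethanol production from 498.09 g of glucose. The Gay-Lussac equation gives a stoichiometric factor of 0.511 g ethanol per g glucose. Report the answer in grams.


Theoretical ethanol yield: m_EtOH = 0.511 * m_glucose
m_EtOH = 0.511 * 498.09 = 254.5240 g

254.5240 g


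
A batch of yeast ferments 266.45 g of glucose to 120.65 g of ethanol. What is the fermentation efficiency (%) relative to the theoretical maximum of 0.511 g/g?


Fermentation efficiency = (actual / (0.511 * glucose)) * 100
= (120.65 / (0.511 * 266.45)) * 100
= 88.6116%

88.6116%


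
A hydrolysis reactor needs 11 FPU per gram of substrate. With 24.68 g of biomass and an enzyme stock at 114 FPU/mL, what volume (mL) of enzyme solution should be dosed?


V = dosage * m_sub / activity
V = 11 * 24.68 / 114
V = 2.3814 mL

2.3814 mL


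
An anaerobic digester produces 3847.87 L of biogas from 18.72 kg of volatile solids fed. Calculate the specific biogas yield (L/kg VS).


Y = V / VS
= 3847.87 / 18.72
= 205.5486 L/kg VS

205.5486 L/kg VS


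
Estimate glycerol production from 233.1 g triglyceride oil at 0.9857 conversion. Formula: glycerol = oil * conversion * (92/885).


glycerol = oil * conv * (92/885)
= 233.1 * 0.9857 * 92 / 885
= 23.8853 g

23.8853 g


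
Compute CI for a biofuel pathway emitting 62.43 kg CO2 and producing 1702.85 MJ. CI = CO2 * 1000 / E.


CI = CO2 * 1000 / E
= 62.43 * 1000 / 1702.85
= 36.6621 g CO2/MJ

36.6621 g CO2/MJ


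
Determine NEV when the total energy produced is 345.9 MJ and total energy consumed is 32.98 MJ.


NEV = E_out - E_in
= 345.9 - 32.98
= 312.9200 MJ

312.9200 MJ


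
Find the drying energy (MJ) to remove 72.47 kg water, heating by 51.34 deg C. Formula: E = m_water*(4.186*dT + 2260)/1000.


E = m_water * (4.186 * dT + 2260) / 1000
= 72.47 * (4.186 * 51.34 + 2260) / 1000
= 179.3567 MJ

179.3567 MJ


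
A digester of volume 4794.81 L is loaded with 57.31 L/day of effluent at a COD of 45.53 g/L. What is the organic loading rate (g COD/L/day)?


OLR = Q * S / V
= 57.31 * 45.53 / 4794.81
= 0.5442 g/L/day

0.5442 g/L/day


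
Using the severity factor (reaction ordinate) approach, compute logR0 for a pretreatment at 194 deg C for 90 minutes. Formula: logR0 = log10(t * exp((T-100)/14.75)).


logR0 = log10(t * exp((T - 100) / 14.75))
= log10(90 * exp((194 - 100) / 14.75))
= 4.7219

4.7219


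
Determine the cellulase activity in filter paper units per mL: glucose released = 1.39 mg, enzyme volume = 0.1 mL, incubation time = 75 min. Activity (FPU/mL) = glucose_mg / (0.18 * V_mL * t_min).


Activity = glucose_mg / (0.18 mg/umol * V_mL * t_min)
= 1.39 / (0.18 * 0.1 * 75)
= 1.0296 FPU/mL

1.0296 FPU/mL


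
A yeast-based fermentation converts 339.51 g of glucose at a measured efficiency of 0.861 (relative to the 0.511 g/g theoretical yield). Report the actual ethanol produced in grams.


Actual ethanol: m = 0.511 * 339.51 * 0.861
m = 149.3746 g

149.3746 g


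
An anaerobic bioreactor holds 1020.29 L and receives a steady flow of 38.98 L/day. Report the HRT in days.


HRT = V / Q
= 1020.29 / 38.98
= 26.1747 days

26.1747 days


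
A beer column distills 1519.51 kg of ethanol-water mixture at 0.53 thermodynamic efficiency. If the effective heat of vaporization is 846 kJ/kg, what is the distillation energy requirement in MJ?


E = m * 846 / (eta * 1000)
= 1519.51 * 846 / (0.53 * 1000)
= 2425.4820 MJ

2425.4820 MJ


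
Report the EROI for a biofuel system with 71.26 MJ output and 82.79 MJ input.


EROI = E_out / E_in
= 71.26 / 82.79
= 0.8607

0.8607


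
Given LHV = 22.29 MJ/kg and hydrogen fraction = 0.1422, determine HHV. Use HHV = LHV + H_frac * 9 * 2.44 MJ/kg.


HHV = LHV + H_frac * 9 * 2.44
= 22.29 + 0.1422 * 9 * 2.44
= 25.4127 MJ/kg

25.4127 MJ/kg


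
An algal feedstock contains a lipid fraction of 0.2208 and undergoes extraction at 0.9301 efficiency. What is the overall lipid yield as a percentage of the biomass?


Y = lipid_content * extraction_eff * 100
= 0.2208 * 0.9301 * 100
= 20.5366%

20.5366%


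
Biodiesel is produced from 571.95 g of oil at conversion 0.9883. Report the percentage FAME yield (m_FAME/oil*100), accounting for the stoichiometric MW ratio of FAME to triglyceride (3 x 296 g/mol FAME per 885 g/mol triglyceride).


m_FAME = oil * conv * (3 * 296 / 885) = oil * conv * (888/885)
= 571.95 * 0.9883 * 888 / 885
= 567.1743 g
Y = m_FAME / oil * 100 = conv * (888/885) * 100
= 0.9883 * 888 / 885 * 100
= 99.17%

99.17%


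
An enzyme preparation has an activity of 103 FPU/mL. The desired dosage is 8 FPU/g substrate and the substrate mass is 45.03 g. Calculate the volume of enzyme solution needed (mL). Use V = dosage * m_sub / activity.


V = dosage * m_sub / activity
V = 8 * 45.03 / 103
V = 3.4975 mL

3.4975 mL


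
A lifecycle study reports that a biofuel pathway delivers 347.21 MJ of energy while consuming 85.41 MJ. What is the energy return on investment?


EROI = E_out / E_in
= 347.21 / 85.41
= 4.0652

4.0652


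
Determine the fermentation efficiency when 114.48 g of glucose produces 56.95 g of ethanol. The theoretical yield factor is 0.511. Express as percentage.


Fermentation efficiency = (actual / (0.511 * glucose)) * 100
= (56.95 / (0.511 * 114.48)) * 100
= 97.3516%

97.3516%


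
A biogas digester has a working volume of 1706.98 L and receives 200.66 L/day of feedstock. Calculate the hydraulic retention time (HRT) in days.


HRT = V / Q
= 1706.98 / 200.66
= 8.5068 days

8.5068 days


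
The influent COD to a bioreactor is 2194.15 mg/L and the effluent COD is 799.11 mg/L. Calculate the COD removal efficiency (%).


eta = (COD_in - COD_out) / COD_in * 100
= (2194.15 - 799.11) / 2194.15 * 100
= 63.5800%

63.5800%


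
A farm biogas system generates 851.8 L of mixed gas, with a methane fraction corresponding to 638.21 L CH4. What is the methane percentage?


CH4% = V_CH4 / V_total * 100
= 638.21 / 851.8 * 100
= 74.9249%

74.9249%


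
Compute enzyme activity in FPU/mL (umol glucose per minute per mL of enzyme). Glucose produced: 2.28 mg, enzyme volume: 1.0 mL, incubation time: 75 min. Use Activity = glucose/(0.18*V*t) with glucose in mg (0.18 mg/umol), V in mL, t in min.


Activity = glucose_mg / (0.18 mg/umol * V_mL * t_min)
= 2.28 / (0.18 * 1.0 * 75)
= 0.1689 FPU/mL

0.1689 FPU/mL


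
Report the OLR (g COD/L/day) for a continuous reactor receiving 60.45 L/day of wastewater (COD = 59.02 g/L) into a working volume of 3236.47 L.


OLR = Q * S / V
= 60.45 * 59.02 / 3236.47
= 1.1024 g/L/day

1.1024 g/L/day


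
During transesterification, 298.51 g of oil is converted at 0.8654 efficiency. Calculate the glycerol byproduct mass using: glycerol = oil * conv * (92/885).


glycerol = oil * conv * (92/885)
= 298.51 * 0.8654 * 92 / 885
= 26.8547 g

26.8547 g


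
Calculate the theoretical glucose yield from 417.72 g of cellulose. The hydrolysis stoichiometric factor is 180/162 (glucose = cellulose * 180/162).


glucose = cellulose * 180/162
= 417.72 * 180/162
= 464.1333 g

464.1333 g


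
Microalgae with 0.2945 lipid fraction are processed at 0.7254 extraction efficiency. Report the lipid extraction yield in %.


Y = lipid_content * extraction_eff * 100
= 0.2945 * 0.7254 * 100
= 21.3630%

21.3630%


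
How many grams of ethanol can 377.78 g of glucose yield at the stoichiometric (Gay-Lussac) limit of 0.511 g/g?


Theoretical ethanol yield: m_EtOH = 0.511 * m_glucose
m_EtOH = 0.511 * 377.78 = 193.0456 g

193.0456 g


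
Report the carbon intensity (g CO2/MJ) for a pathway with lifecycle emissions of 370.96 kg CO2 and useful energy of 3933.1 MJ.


CI = CO2 * 1000 / E
= 370.96 * 1000 / 3933.1
= 94.3175 g CO2/MJ

94.3175 g CO2/MJ


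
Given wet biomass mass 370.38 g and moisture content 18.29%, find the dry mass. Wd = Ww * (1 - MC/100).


Wd = Ww * (1 - MC/100)
= 370.38 * (1 - 18.29/100)
= 302.6375 g

302.6375 g


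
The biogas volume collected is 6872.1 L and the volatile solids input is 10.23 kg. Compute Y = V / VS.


Y = V / VS
= 6872.1 / 10.23
= 671.7595 L/kg VS

671.7595 L/kg VS


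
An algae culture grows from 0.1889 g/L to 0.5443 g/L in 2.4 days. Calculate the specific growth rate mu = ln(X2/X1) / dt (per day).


mu = ln(X2/X1) / dt
= ln(0.5443/0.1889) / 2.4
= 0.4410 per day

0.4410 per day


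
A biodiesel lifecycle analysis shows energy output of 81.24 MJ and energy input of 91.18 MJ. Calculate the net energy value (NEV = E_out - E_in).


NEV = E_out - E_in
= 81.24 - 91.18
= -9.9400 MJ

-9.9400 MJ


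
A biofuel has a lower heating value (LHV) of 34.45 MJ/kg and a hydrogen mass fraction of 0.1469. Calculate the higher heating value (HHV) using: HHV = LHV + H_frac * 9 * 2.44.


HHV = LHV + H_frac * 9 * 2.44
= 34.45 + 0.1469 * 9 * 2.44
= 37.6759 MJ/kg

37.6759 MJ/kg


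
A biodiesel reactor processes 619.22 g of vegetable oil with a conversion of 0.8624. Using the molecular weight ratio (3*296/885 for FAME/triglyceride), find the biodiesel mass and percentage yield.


m_FAME = oil * conv * (3 * 296 / 885) = oil * conv * (888/885)
= 619.22 * 0.8624 * 888 / 885
= 535.8255 g
Y = m_FAME / oil * 100 = conv * (888/885) * 100
= 0.8624 * 888 / 885 * 100
= 86.53%

535.8255 g FAME; Y = 86.53%


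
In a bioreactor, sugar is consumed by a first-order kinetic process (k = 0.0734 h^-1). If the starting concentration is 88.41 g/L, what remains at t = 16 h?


S = S0 * exp(-k * t)
S = 88.41 * exp(-0.0734 * 16)
S = 27.3191 g/L

27.3191 g/L


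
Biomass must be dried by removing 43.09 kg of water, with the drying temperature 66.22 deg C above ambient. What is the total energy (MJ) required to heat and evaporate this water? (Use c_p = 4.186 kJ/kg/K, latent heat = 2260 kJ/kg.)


E = m_water * (4.186 * dT + 2260) / 1000
= 43.09 * (4.186 * 66.22 + 2260) / 1000
= 109.3278 MJ

109.3278 MJ


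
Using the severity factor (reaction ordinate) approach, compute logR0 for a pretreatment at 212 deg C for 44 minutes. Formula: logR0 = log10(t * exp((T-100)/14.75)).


logR0 = log10(t * exp((T - 100) / 14.75))
= log10(44 * exp((212 - 100) / 14.75))
= 4.9411

4.9411


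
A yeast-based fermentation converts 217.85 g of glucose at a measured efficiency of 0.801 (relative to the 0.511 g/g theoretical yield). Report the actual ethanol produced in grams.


Actual ethanol: m = 0.511 * 217.85 * 0.801
m = 89.1684 g

89.1684 g


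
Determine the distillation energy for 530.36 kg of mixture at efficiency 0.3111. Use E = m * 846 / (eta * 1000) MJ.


E = m * 846 / (eta * 1000)
= 530.36 * 846 / (0.3111 * 1000)
= 1442.2519 MJ

1442.2519 MJ


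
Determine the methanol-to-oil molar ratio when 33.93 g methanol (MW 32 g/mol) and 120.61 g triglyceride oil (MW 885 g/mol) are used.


Molar ratio = n_MeOH / n_oil = (MeOH/32) / (oil/885) = (MeOH * 885) / (32 * oil)
= (33.93 * 885) / (32 * 120.61)
= 7.7803

7.7803


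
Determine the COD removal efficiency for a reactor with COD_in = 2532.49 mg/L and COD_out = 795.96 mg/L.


eta = (COD_in - COD_out) / COD_in * 100
= (2532.49 - 795.96) / 2532.49 * 100
= 68.5701%

68.5701%


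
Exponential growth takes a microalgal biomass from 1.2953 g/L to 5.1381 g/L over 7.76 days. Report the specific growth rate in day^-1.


mu = ln(X2/X1) / dt
= ln(5.1381/1.2953) / 7.76
= 0.1776 per day

0.1776 per day


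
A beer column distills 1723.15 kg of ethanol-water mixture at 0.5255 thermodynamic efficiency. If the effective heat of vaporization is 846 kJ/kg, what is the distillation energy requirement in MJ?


E = m * 846 / (eta * 1000)
= 1723.15 * 846 / (0.5255 * 1000)
= 2774.0912 MJ

2774.0912 MJ


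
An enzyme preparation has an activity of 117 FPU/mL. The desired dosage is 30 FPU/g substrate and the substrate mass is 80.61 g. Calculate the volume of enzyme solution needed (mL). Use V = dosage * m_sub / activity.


V = dosage * m_sub / activity
V = 30 * 80.61 / 117
V = 20.6692 mL

20.6692 mL


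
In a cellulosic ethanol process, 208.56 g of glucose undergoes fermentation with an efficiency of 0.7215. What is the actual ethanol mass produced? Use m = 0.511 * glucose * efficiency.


Actual ethanol: m = 0.511 * 208.56 * 0.7215
m = 76.8933 g

76.8933 g


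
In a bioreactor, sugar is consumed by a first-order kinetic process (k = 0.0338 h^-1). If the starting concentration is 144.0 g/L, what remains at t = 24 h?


S = S0 * exp(-k * t)
S = 144.0 * exp(-0.0338 * 24)
S = 63.9827 g/L

63.9827 g/L


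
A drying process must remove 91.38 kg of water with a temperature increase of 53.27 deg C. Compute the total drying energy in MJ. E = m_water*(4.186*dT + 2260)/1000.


E = m_water * (4.186 * dT + 2260) / 1000
= 91.38 * (4.186 * 53.27 + 2260) / 1000
= 226.8955 MJ

226.8955 MJ


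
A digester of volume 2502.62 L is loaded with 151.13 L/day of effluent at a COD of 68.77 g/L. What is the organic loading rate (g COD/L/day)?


OLR = Q * S / V
= 151.13 * 68.77 / 2502.62
= 4.1529 g/L/day

4.1529 g/L/day


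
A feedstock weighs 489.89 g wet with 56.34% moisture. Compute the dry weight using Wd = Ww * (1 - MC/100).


Wd = Ww * (1 - MC/100)
= 489.89 * (1 - 56.34/100)
= 213.8860 g

213.8860 g


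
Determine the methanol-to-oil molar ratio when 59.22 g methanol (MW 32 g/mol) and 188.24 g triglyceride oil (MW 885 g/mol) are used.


Molar ratio = n_MeOH / n_oil = (MeOH/32) / (oil/885) = (MeOH * 885) / (32 * oil)
= (59.22 * 885) / (32 * 188.24)
= 8.7006

8.7006


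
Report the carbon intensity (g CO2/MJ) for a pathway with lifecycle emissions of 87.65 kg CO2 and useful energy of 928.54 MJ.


CI = CO2 * 1000 / E
= 87.65 * 1000 / 928.54
= 94.3955 g CO2/MJ

94.3955 g CO2/MJ


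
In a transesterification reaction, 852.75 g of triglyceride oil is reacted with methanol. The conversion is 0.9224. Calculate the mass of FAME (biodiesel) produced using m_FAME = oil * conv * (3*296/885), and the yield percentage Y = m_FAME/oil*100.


m_FAME = oil * conv * (3 * 296 / 885) = oil * conv * (888/885)
= 852.75 * 0.9224 * 888 / 885
= 789.2430 g
Y = m_FAME / oil * 100 = conv * (888/885) * 100
= 0.9224 * 888 / 885 * 100
= 92.55%

789.2430 g FAME; Y = 92.55%


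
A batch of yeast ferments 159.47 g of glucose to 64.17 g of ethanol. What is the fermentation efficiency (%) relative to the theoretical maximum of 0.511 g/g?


Fermentation efficiency = (actual / (0.511 * glucose)) * 100
= (64.17 / (0.511 * 159.47)) * 100
= 78.7467%

78.7467%


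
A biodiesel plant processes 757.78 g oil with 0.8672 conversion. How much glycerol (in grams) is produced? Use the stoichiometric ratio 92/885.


glycerol = oil * conv * (92/885)
= 757.78 * 0.8672 * 92 / 885
= 68.3136 g

68.3136 g


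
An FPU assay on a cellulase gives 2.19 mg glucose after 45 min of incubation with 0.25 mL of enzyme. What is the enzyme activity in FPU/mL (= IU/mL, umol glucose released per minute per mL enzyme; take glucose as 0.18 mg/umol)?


Activity = glucose_mg / (0.18 mg/umol * V_mL * t_min)
= 2.19 / (0.18 * 0.25 * 45)
= 1.0815 FPU/mL

1.0815 FPU/mL


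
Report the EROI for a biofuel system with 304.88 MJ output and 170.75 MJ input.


EROI = E_out / E_in
= 304.88 / 170.75
= 1.7855

1.7855


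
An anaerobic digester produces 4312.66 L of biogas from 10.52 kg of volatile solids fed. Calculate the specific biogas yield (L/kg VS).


Y = V / VS
= 4312.66 / 10.52
= 409.9487 L/kg VS

409.9487 L/kg VS


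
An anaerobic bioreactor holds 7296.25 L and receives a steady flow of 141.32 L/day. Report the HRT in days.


HRT = V / Q
= 7296.25 / 141.32
= 51.6293 days

51.6293 days


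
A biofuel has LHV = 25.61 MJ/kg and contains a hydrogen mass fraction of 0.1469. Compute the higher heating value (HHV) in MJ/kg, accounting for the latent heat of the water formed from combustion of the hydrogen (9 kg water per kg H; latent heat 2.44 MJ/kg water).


HHV = LHV + H_frac * 9 * 2.44
= 25.61 + 0.1469 * 9 * 2.44
= 28.8359 MJ/kg

28.8359 MJ/kg


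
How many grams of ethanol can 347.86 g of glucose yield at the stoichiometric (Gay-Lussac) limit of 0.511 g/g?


Theoretical ethanol yield: m_EtOH = 0.511 * m_glucose
m_EtOH = 0.511 * 347.86 = 177.7565 g

177.7565 g


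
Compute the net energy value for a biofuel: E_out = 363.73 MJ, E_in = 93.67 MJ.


NEV = E_out - E_in
= 363.73 - 93.67
= 270.0600 MJ

270.0600 MJ


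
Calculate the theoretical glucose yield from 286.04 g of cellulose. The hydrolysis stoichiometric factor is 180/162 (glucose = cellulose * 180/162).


glucose = cellulose * 180/162
= 286.04 * 180/162
= 317.8222 g

317.8222 g


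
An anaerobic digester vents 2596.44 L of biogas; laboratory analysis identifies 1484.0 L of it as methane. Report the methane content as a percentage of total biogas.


CH4% = V_CH4 / V_total * 100
= 1484.0 / 2596.44 * 100
= 57.1552%

57.1552%


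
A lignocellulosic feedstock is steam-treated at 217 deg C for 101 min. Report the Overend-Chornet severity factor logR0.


logR0 = log10(t * exp((T - 100) / 14.75))
= log10(101 * exp((217 - 100) / 14.75))
= 5.4492

5.4492


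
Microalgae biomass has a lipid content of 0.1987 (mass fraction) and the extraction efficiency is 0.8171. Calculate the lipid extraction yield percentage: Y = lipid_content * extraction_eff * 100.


Y = lipid_content * extraction_eff * 100
= 0.1987 * 0.8171 * 100
= 16.2358%

16.2358%


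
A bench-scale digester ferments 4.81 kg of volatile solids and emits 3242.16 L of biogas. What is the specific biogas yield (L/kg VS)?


Y = V / VS
= 3242.16 / 4.81
= 674.0457 L/kg VS

674.0457 L/kg VS


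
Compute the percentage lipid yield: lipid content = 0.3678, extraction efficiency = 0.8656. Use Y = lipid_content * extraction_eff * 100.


Y = lipid_content * extraction_eff * 100
= 0.3678 * 0.8656 * 100
= 31.8368%

31.8368%


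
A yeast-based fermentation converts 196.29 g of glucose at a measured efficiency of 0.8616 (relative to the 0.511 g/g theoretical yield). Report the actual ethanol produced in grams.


Actual ethanol: m = 0.511 * 196.29 * 0.8616
m = 86.4221 g

86.4221 g


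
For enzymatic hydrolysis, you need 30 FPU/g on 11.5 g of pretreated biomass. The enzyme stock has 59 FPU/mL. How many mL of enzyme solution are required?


V = dosage * m_sub / activity
V = 30 * 11.5 / 59
V = 5.8475 mL

5.8475 mL


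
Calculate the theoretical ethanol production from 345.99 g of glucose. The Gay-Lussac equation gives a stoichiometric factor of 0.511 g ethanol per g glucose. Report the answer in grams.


Theoretical ethanol yield: m_EtOH = 0.511 * m_glucose
m_EtOH = 0.511 * 345.99 = 176.8009 g

176.8009 g


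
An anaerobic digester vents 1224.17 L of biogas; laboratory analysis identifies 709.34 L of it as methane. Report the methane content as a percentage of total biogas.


CH4% = V_CH4 / V_total * 100
= 709.34 / 1224.17 * 100
= 57.9446%

57.9446%


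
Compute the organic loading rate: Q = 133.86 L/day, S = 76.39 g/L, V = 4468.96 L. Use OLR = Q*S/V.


OLR = Q * S / V
= 133.86 * 76.39 / 4468.96
= 2.2881 g/L/day

2.2881 g/L/day


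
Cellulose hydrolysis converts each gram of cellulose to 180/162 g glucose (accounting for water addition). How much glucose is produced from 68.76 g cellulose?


glucose = cellulose * 180/162
= 68.76 * 180/162
= 76.4000 g

76.4000 g


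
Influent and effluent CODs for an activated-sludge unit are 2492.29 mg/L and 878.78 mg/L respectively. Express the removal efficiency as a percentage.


eta = (COD_in - COD_out) / COD_in * 100
= (2492.29 - 878.78) / 2492.29 * 100
= 64.7401%

64.7401%


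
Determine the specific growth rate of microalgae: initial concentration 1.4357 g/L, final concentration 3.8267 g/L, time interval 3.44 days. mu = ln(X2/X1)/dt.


mu = ln(X2/X1) / dt
= ln(3.8267/1.4357) / 3.44
= 0.2850 per day

0.2850 per day


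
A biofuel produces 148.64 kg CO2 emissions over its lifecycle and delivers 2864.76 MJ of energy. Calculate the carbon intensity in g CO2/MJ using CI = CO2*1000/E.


CI = CO2 * 1000 / E
= 148.64 * 1000 / 2864.76
= 51.8857 g CO2/MJ

51.8857 g CO2/MJ


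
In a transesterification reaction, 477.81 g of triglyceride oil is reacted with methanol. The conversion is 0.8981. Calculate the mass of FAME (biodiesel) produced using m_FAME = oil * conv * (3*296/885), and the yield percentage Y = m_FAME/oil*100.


m_FAME = oil * conv * (3 * 296 / 885) = oil * conv * (888/885)
= 477.81 * 0.8981 * 888 / 885
= 430.5758 g
Y = m_FAME / oil * 100 = conv * (888/885) * 100
= 0.8981 * 888 / 885 * 100
= 90.11%

430.5758 g FAME; Y = 90.11%


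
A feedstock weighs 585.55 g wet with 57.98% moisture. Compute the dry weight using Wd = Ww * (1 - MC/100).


Wd = Ww * (1 - MC/100)
= 585.55 * (1 - 57.98/100)
= 246.0481 g

246.0481 g


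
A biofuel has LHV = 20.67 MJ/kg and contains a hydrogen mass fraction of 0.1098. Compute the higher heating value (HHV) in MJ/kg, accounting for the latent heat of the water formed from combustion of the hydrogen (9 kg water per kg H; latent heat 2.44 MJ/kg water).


HHV = LHV + H_frac * 9 * 2.44
= 20.67 + 0.1098 * 9 * 2.44
= 23.0812 MJ/kg

23.0812 MJ/kg


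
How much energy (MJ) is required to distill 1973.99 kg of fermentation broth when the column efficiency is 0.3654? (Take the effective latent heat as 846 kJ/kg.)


E = m * 846 / (eta * 1000)
= 1973.99 * 846 / (0.3654 * 1000)
= 4570.3217 MJ

4570.3217 MJ


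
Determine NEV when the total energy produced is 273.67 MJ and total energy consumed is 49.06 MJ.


NEV = E_out - E_in
= 273.67 - 49.06
= 224.6100 MJ

224.6100 MJ


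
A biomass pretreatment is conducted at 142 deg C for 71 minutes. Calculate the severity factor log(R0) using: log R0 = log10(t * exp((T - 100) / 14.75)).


logR0 = log10(t * exp((T - 100) / 14.75))
= log10(71 * exp((142 - 100) / 14.75))
= 3.0879

3.0879


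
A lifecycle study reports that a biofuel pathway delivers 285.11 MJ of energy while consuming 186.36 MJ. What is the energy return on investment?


EROI = E_out / E_in
= 285.11 / 186.36
= 1.5299

1.5299


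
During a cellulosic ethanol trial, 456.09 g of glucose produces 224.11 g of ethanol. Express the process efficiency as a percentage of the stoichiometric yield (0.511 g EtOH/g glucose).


Fermentation efficiency = (actual / (0.511 * glucose)) * 100
= (224.11 / (0.511 * 456.09)) * 100
= 96.1590%

96.1590%


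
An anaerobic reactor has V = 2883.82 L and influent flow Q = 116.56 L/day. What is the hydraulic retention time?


HRT = V / Q
= 2883.82 / 116.56
= 24.7411 days

24.7411 days


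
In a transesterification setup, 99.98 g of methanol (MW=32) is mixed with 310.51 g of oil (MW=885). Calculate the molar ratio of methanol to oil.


Molar ratio = n_MeOH / n_oil = (MeOH/32) / (oil/885) = (MeOH * 885) / (32 * oil)
= (99.98 * 885) / (32 * 310.51)
= 8.9049

8.9049


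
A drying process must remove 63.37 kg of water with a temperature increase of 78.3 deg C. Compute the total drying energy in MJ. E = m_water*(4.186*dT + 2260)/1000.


E = m_water * (4.186 * dT + 2260) / 1000
= 63.37 * (4.186 * 78.3 + 2260) / 1000
= 163.9866 MJ

163.9866 MJ
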